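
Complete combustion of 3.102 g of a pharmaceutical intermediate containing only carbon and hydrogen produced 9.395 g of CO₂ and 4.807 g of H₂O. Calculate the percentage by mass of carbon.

mol C = 9.395 g CO₂ ÷ 44.009 g/mol = 0.21348 mol
mol H = 2 × 4.807 g H₂O ÷ 18.015 g/mol = 0.53367 mol
mass % C = 2.5641 g ÷ 3.102 g × 100%

82.66%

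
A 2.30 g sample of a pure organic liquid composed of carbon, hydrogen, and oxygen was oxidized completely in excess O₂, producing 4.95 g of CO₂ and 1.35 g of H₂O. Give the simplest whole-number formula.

C9H12O4

mol C = 4.95 g CO₂ ÷ 44.009 g/mol = 0.1125 mol
mol H = 2 × 1.35 g H₂O ÷ 18.015 g/mol = 0.1499 mol
mass O = 2.30 − (1.351 + 0.1511) = 0.7980 g → mol O = 0.7980 ÷ 15.999 = 0.04988 mol
Divide by the smallest (0.04988 mol): C 2.255, H 3.005, O 1.000
Multiplying each by 4 gives whole numbers: C 9.02, H 12.02, O 4.00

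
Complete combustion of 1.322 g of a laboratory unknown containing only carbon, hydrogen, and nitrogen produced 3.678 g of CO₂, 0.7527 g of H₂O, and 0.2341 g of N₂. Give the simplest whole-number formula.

mol C = 3.678 g CO₂ ÷ 44.009 g/mol = 0.083574 mol
mol H = 2 × 0.7527 g H₂O ÷ 18.015 g/mol = 0.083564 mol
mol N = 2 × 0.2341 g N₂ ÷ 28.014 g/mol = 0.016713 mol
Divide by the smallest (0.016713 mol): C 5.001, H 5.000, N 1.000

C5H5N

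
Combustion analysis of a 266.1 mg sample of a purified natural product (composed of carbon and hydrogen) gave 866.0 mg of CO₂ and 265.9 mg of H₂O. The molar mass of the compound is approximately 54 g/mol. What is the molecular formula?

C4H6

mol C = 0.8660 g CO₂ ÷ 44.009 g/mol = 0.019678 mol
mol H = 2 × 0.2659 g H₂O ÷ 18.015 g/mol = 0.029520 mol
Divide by the smallest (0.019678 mol): C 1.000, H 1.500
Multiplying each by 2 gives whole numbers: C 2.00, H 3.00
Empirical formula: C2H3
Empirical-formula mass = 27.05 g/mol; 54 ÷ 27.05 ≈ 2, so the molecular formula is C4H6.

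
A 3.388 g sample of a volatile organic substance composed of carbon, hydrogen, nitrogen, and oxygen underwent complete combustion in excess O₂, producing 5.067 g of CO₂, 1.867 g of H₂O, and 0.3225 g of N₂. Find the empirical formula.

C5H9NO4

mol C = 5.067 g CO₂ ÷ 44.009 g/mol = 0.11514 mol
mol H = 2 × 1.867 g H₂O ÷ 18.015 g/mol = 0.20727 mol
mol N = 2 × 0.3225 g N₂ ÷ 28.014 g/mol = 0.023024 mol
mass O = 3.388 − (1.3829 + 0.20893 + 0.32250) = 1.4737 g → mol O = 1.4737 ÷ 15.999 = 0.092111 mol
Divide by the smallest (0.023024 mol): C 5.001, H 9.002, N 1.000, O 4.001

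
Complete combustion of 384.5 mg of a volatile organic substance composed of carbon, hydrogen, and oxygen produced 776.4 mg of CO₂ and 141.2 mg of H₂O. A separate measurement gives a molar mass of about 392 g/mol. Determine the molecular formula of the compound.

C18H16O10

mol C = 0.7764 g CO₂ ÷ 44.009 g/mol = 0.017642 mol
mol H = 2 × 0.1412 g H₂O ÷ 18.015 g/mol = 0.015676 mol
mass O = 0.3845 − (0.21190 + 0.015801) = 0.15680 g → mol O = 0.15680 ÷ 15.999 = 0.0098008 mol
Divide by the smallest (0.0098008 mol): C 1.800, H 1.599, O 1.000
Multiplying each by 5 gives whole numbers: C 9.00, H 8.00, O 5.00
Empirical formula: C9H8O5
Empirical-formula mass = 196.16 g/mol; 392 ÷ 196.16 ≈ 2, so the molecular formula is C18H16O10.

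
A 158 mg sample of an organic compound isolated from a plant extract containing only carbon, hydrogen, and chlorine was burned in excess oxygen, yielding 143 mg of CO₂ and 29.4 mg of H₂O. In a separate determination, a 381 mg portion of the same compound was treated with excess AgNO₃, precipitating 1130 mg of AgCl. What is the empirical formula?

CHCl

mol C = 0.143 g CO₂ ÷ 44.009 g/mol = 0.003249 mol
mol H = 2 × 0.0294 g H₂O ÷ 18.015 g/mol = 0.003264 mol
From the AgCl data: mol Cl per gram of compound = (1.13 ÷ 143.318) ÷ 0.381 = 0.02069 mol/g, so in the 0.158 g combustion sample mol Cl = 0.003270 mol
Divide by the smallest (0.003249 mol): C 1.000, H 1.004, Cl 1.006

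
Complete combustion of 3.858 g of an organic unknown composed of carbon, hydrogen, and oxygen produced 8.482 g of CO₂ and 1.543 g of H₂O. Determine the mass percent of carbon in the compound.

60.00%

mol C = 8.482 g CO₂ ÷ 44.009 g/mol = 0.19273 mol
mol H = 2 × 1.543 g H₂O ÷ 18.015 g/mol = 0.17130 mol
mass O = 3.858 − (2.3149 + 0.17267) = 1.3704 g → mol O = 1.3704 ÷ 15.999 = 0.085656 mol
mass % C = 2.3149 g ÷ 3.858 g × 100%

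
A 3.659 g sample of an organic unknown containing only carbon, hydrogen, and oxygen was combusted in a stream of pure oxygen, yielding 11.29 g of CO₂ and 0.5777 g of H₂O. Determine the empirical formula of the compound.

mol C = 11.29 g CO₂ ÷ 44.009 g/mol = 0.25654 mol
mol H = 2 × 0.5777 g H₂O ÷ 18.015 g/mol = 0.064135 mol
mass O = 3.659 − (3.0813 + 0.064649) = 0.51307 g → mol O = 0.51307 ÷ 15.999 = 0.032069 mol
Divide by the smallest (0.032069 mol): C 8.000, H 2.000, O 1.000

C8H2O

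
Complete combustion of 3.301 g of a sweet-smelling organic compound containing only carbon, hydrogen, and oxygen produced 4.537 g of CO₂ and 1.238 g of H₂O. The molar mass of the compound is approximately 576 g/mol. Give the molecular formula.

mol C = 4.537 g CO₂ ÷ 44.009 g/mol = 0.10309 mol
mol H = 2 × 1.238 g H₂O ÷ 18.015 g/mol = 0.13744 mol
mass O = 3.301 − (1.2382 + 0.13854) = 1.9242 g → mol O = 1.9242 ÷ 15.999 = 0.12027 mol
Divide by the smallest (0.10309 mol): C 1.000, H 1.333, O 1.167
Multiplying each by 6 gives whole numbers: C 6.00, H 8.00, O 7.00
Empirical formula: C6H8O7
Empirical-formula mass = 192.12 g/mol; 576 ÷ 192.12 ≈ 3, so the molecular formula is C18H24O21.

C18H24O21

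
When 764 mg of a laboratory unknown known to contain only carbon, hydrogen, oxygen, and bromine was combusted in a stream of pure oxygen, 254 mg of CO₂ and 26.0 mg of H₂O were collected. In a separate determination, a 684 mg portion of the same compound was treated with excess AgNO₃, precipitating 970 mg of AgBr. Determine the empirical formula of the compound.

C2HBr2O5

mol C = 0.254 g CO₂ ÷ 44.009 g/mol = 0.005772 mol
mol H = 2 × 0.0260 g H₂O ÷ 18.015 g/mol = 0.002886 mol
From the AgBr data: mol Br per gram of compound = (0.970 ÷ 187.772) ÷ 0.684 = 0.007552 mol/g, so in the 0.764 g combustion sample mol Br = 0.005770 mol
mass O = 0.764 − (0.06932 + 0.002910 + 0.4610) = 0.2307 g → mol O = 0.2307 ÷ 15.999 = 0.01442 mol
Divide by the smallest (0.002886 mol): C 2.000, H 1.000, Br 1.999, O 4.996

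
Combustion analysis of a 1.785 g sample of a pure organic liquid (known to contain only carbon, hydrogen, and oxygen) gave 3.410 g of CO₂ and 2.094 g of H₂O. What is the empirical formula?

C2H6O

mol C = 3.410 g CO₂ ÷ 44.009 g/mol = 0.077484 mol
mol H = 2 × 2.094 g H₂O ÷ 18.015 g/mol = 0.23247 mol
mass O = 1.785 − (0.93066 + 0.23433) = 0.62001 g → mol O = 0.62001 ÷ 15.999 = 0.038753 mol
Divide by the smallest (0.038753 mol): C 1.999, H 5.999, O 1.000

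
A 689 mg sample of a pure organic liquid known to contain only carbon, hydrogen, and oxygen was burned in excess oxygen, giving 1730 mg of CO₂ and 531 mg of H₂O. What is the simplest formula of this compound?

mol C = 1.73 g CO₂ ÷ 44.009 g/mol = 0.03931 mol
mol H = 2 × 0.531 g H₂O ÷ 18.015 g/mol = 0.05895 mol
mass O = 0.689 − (0.4722 + 0.05942) = 0.1574 g → mol O = 0.1574 ÷ 15.999 = 0.009840 mol
Divide by the smallest (0.009840 mol): C 3.995, H 5.991, O 1.000

C4H6O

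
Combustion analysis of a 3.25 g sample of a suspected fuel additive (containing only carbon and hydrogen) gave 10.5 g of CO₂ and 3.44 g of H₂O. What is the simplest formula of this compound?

C5H8

mol C = 10.5 g CO₂ ÷ 44.009 g/mol = 0.2386 mol
mol H = 2 × 3.44 g H₂O ÷ 18.015 g/mol = 0.3819 mol
Divide by the smallest (0.2386 mol): C 1.000, H 1.601
Multiplying each by 5 gives whole numbers: C 5.00, H 8.00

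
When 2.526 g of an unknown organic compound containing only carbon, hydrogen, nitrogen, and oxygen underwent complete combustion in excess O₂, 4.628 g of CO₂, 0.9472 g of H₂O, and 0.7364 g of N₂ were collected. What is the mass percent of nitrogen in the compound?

mol C = 4.628 g CO₂ ÷ 44.009 g/mol = 0.10516 mol
mol H = 2 × 0.9472 g H₂O ÷ 18.015 g/mol = 0.10516 mol
mol N = 2 × 0.7364 g N₂ ÷ 28.014 g/mol = 0.052574 mol
mass O = 2.526 − (1.2631 + 0.10600 + 0.73640) = 0.42052 g → mol O = 0.42052 ÷ 15.999 = 0.026284 mol
mass % N = 0.73640 g ÷ 2.526 g × 100%

29.15%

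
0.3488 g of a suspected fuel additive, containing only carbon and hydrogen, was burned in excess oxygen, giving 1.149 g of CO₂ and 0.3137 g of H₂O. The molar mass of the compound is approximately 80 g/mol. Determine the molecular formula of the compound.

mol C = 1.149 g CO₂ ÷ 44.009 g/mol = 0.026108 mol
mol H = 2 × 0.3137 g H₂O ÷ 18.015 g/mol = 0.034827 mol
Divide by the smallest (0.026108 mol): C 1.000, H 1.334
Multiplying each by 3 gives whole numbers: C 3.00, H 4.00
Empirical formula: C3H4
Empirical-formula mass = 40.06 g/mol; 80 ÷ 40.06 ≈ 2, so the molecular formula is C6H8.

C6H8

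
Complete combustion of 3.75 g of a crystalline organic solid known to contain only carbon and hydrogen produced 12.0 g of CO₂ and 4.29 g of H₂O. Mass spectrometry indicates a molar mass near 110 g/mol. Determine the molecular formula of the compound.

mol C = 12.0 g CO₂ ÷ 44.009 g/mol = 0.2727 mol
mol H = 2 × 4.29 g H₂O ÷ 18.015 g/mol = 0.4763 mol
Divide by the smallest (0.2727 mol): C 1.000, H 1.747
Multiplying each by 4 gives whole numbers: C 4.00, H 6.99
Empirical formula: C4H7
Empirical-formula mass = 55.10 g/mol; 110 ÷ 55.10 ≈ 2, so the molecular formula is C8H14.

C8H14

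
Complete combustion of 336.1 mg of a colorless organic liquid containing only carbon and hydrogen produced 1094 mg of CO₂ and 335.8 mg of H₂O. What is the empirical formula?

C2H3

mol C = 1.094 g CO₂ ÷ 44.009 g/mol = 0.024859 mol
mol H = 2 × 0.3358 g H₂O ÷ 18.015 g/mol = 0.037280 mol
Divide by the smallest (0.024859 mol): C 1.000, H 1.500
Multiplying each by 2 gives whole numbers: C 2.00, H 3.00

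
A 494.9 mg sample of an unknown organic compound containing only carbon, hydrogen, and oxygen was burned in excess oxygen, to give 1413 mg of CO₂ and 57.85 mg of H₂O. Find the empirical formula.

mol C = 1.413 g CO₂ ÷ 44.009 g/mol = 0.032107 mol
mol H = 2 × 0.05785 g H₂O ÷ 18.015 g/mol = 0.0064224 mol
mass O = 0.4949 − (0.38564 + 0.0064738) = 0.10279 g → mol O = 0.10279 ÷ 15.999 = 0.0064247 mol
Divide by the smallest (0.0064224 mol): C 4.999, H 1.000, O 1.000

C5HO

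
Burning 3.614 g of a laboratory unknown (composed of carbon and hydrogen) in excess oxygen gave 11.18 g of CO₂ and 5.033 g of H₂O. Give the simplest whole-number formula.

C5H11

mol C = 11.18 g CO₂ ÷ 44.009 g/mol = 0.25404 mol
mol H = 2 × 5.033 g H₂O ÷ 18.015 g/mol = 0.55876 mol
Divide by the smallest (0.25404 mol): C 1.000, H 2.199
Multiplying each by 5 gives whole numbers: C 5.00, H 11.00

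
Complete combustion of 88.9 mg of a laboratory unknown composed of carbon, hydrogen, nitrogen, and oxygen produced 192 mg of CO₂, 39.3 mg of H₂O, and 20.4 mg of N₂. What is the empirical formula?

C6H6N2O

mol C = 0.192 g CO₂ ÷ 44.009 g/mol = 0.004363 mol
mol H = 2 × 0.0393 g H₂O ÷ 18.015 g/mol = 0.004363 mol
mol N = 2 × 0.0204 g N₂ ÷ 28.014 g/mol = 0.001456 mol
mass O = 0.0889 − (0.05240 + 0.004398 + 0.02040) = 0.01170 g → mol O = 0.01170 ÷ 15.999 = 0.0007314 mol
Divide by the smallest (0.0007314 mol): C 5.965, H 5.966, N 1.991, O 1.000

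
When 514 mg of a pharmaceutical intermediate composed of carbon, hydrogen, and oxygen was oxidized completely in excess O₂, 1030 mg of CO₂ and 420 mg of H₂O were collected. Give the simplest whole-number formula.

C2H4O

mol C = 1.03 g CO₂ ÷ 44.009 g/mol = 0.02340 mol
mol H = 2 × 0.420 g H₂O ÷ 18.015 g/mol = 0.04663 mol
mass O = 0.514 − (0.2811 + 0.04700) = 0.1859 g → mol O = 0.1859 ÷ 15.999 = 0.01162 mol
Divide by the smallest (0.01162 mol): C 2.014, H 4.013, O 1.000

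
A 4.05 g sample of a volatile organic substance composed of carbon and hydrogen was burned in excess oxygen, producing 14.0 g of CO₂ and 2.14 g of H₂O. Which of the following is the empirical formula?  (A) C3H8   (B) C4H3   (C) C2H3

mol C = 14.0 g CO₂ ÷ 44.009 g/mol = 0.3181 mol
mol H = 2 × 2.14 g H₂O ÷ 18.015 g/mol = 0.2376 mol
Divide by the smallest (0.2376 mol): C 1.339, H 1.000
Multiplying each by 3 gives whole numbers: C 4.02, H 3.00

(B) C4H3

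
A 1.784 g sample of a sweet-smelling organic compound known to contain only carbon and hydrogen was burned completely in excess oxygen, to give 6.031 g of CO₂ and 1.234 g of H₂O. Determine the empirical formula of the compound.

CH

mol C = 6.031 g CO₂ ÷ 44.009 g/mol = 0.13704 mol
mol H = 2 × 1.234 g H₂O ÷ 18.015 g/mol = 0.13700 mol
Divide by the smallest (0.13700 mol): C 1.000, H 1.000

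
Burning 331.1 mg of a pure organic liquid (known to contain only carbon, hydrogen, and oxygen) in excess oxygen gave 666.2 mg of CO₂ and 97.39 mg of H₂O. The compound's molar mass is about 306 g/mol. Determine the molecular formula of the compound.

C14H10O8

mol C = 0.6662 g CO₂ ÷ 44.009 g/mol = 0.015138 mol
mol H = 2 × 0.09739 g H₂O ÷ 18.015 g/mol = 0.010812 mol
mass O = 0.3311 − (0.18182 + 0.010899) = 0.13838 g → mol O = 0.13838 ÷ 15.999 = 0.0086494 mol
Divide by the smallest (0.0086494 mol): C 1.750, H 1.250, O 1.000
Multiplying each by 4 gives whole numbers: C 7.00, H 5.00, O 4.00
Empirical formula: C7H5O4
Empirical-formula mass = 153.11 g/mol; 306 ÷ 153.11 ≈ 2, so the molecular formula is C14H10O8.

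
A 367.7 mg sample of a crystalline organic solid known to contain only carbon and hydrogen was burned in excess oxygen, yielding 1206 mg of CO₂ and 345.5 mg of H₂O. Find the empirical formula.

C5H7

mol C = 1.206 g CO₂ ÷ 44.009 g/mol = 0.027403 mol
mol H = 2 × 0.3455 g H₂O ÷ 18.015 g/mol = 0.038357 mol
Divide by the smallest (0.027403 mol): C 1.000, H 1.400
Multiplying each by 5 gives whole numbers: C 5.00, H 7.00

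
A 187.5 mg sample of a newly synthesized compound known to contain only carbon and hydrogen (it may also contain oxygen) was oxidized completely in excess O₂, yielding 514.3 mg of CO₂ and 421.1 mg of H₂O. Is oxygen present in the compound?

no

mol C = 0.5143 g CO₂ ÷ 44.009 g/mol = 0.011686 mol
mol H = 2 × 0.4211 g H₂O ÷ 18.015 g/mol = 0.046750 mol
C and H together account for 0.18749 g — essentially the entire 0.1875 g sample — so the compound contains no oxygen.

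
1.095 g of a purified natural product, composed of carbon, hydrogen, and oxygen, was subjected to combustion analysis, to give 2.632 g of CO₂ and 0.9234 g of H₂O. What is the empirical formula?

C7H12O2

mol C = 2.632 g CO₂ ÷ 44.009 g/mol = 0.059806 mol
mol H = 2 × 0.9234 g H₂O ÷ 18.015 g/mol = 0.10251 mol
mass O = 1.095 − (0.71833 + 0.10333) = 0.27334 g → mol O = 0.27334 ÷ 15.999 = 0.017085 mol
Divide by the smallest (0.017085 mol): C 3.501, H 6.000, O 1.000
Multiplying each by 2 gives whole numbers: C 7.00, H 12.00, O 2.00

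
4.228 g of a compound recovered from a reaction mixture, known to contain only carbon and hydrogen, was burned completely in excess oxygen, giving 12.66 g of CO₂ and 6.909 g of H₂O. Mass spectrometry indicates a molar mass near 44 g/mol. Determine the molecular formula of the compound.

C3H8

mol C = 12.66 g CO₂ ÷ 44.009 g/mol = 0.28767 mol
mol H = 2 × 6.909 g H₂O ÷ 18.015 g/mol = 0.76703 mol
Divide by the smallest (0.28767 mol): C 1.000, H 2.666
Multiplying each by 3 gives whole numbers: C 3.00, H 8.00
Empirical formula: C3H8
Empirical-formula mass = 44.10 g/mol; 44 ÷ 44.10 ≈ 1, so the molecular formula is C3H8.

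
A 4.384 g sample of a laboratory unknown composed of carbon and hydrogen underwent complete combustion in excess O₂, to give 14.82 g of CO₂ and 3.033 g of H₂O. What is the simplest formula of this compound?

CH

mol C = 14.82 g CO₂ ÷ 44.009 g/mol = 0.33675 mol
mol H = 2 × 3.033 g H₂O ÷ 18.015 g/mol = 0.33672 mol
Divide by the smallest (0.33672 mol): C 1.000, H 1.000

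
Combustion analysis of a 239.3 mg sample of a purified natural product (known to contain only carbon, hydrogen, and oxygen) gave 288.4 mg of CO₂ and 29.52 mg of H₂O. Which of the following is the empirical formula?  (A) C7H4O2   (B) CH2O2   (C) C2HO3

(C) C2HO3

mol C = 0.2884 g CO₂ ÷ 44.009 g/mol = 0.0065532 mol
mol H = 2 × 0.02952 g H₂O ÷ 18.015 g/mol = 0.0032773 mol
mass O = 0.2393 − (0.078711 + 0.0033035) = 0.15729 g → mol O = 0.15729 ÷ 15.999 = 0.0098310 mol
Divide by the smallest (0.0032773 mol): C 2.000, H 1.000, O 3.000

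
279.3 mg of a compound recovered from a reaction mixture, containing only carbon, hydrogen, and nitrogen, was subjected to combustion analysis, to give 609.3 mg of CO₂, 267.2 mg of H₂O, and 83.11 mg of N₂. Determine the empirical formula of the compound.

C7H15N3

mol C = 0.6093 g CO₂ ÷ 44.009 g/mol = 0.013845 mol
mol H = 2 × 0.2672 g H₂O ÷ 18.015 g/mol = 0.029664 mol
mol N = 2 × 0.08311 g N₂ ÷ 28.014 g/mol = 0.0059335 mol
Divide by the smallest (0.0059335 mol): C 2.333, H 4.999, N 1.000
Multiplying each by 3 gives whole numbers: C 7.00, H 15.00, N 3.00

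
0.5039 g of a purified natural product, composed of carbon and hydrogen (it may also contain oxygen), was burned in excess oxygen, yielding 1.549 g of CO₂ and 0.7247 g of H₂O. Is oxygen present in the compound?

mol C = 1.549 g CO₂ ÷ 44.009 g/mol = 0.035197 mol
mol H = 2 × 0.7247 g H₂O ÷ 18.015 g/mol = 0.080455 mol
C and H together account for 0.50385 g — essentially the entire 0.5039 g sample — so the compound contains no oxygen.

no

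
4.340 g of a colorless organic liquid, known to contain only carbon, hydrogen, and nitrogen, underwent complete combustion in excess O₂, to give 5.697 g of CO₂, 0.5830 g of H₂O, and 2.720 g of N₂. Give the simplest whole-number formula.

mol C = 5.697 g CO₂ ÷ 44.009 g/mol = 0.12945 mol
mol H = 2 × 0.5830 g H₂O ÷ 18.015 g/mol = 0.064724 mol
mol N = 2 × 2.720 g N₂ ÷ 28.014 g/mol = 0.19419 mol
Divide by the smallest (0.064724 mol): C 2.000, H 1.000, N 3.000

C2HN3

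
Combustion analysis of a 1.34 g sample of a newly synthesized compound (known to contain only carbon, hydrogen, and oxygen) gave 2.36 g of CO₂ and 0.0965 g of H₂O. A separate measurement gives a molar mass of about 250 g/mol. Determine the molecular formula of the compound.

C10H2O8

mol C = 2.36 g CO₂ ÷ 44.009 g/mol = 0.05363 mol
mol H = 2 × 0.0965 g H₂O ÷ 18.015 g/mol = 0.01071 mol
mass O = 1.34 − (0.6441 + 0.01080) = 0.6851 g → mol O = 0.6851 ÷ 15.999 = 0.04282 mol
Divide by the smallest (0.01071 mol): C 5.005, H 1.000, O 3.997
Empirical formula: C5HO4
Empirical-formula mass = 125.06 g/mol; 250 ÷ 125.06 ≈ 2, so the molecular formula is C10H2O8.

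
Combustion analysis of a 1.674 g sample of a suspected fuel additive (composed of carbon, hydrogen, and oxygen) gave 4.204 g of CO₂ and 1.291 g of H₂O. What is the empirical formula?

mol C = 4.204 g CO₂ ÷ 44.009 g/mol = 0.095526 mol
mol H = 2 × 1.291 g H₂O ÷ 18.015 g/mol = 0.14333 mol
mass O = 1.674 − (1.1474 + 0.14447) = 0.38217 g → mol O = 0.38217 ÷ 15.999 = 0.023887 mol
Divide by the smallest (0.023887 mol): C 3.999, H 6.000, O 1.000

C4H6O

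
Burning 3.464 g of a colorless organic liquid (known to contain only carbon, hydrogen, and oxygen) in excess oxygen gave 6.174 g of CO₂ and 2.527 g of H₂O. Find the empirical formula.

mol C = 6.174 g CO₂ ÷ 44.009 g/mol = 0.14029 mol
mol H = 2 × 2.527 g H₂O ÷ 18.015 g/mol = 0.28054 mol
mass O = 3.464 − (1.6850 + 0.28279) = 1.4962 g → mol O = 1.4962 ÷ 15.999 = 0.093518 mol
Divide by the smallest (0.093518 mol): C 1.500, H 3.000, O 1.000
Multiplying each by 2 gives whole numbers: C 3.00, H 6.00, O 2.00

C3H6O2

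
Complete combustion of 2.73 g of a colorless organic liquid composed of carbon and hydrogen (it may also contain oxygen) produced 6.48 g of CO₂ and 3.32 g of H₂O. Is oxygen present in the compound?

mol C = 6.48 g CO₂ ÷ 44.009 g/mol = 0.1472 mol
mol H = 2 × 3.32 g H₂O ÷ 18.015 g/mol = 0.3686 mol
C and H account for only 2.140 g of the 2.73 g sample; the remaining 0.5899 g must be oxygen.

yes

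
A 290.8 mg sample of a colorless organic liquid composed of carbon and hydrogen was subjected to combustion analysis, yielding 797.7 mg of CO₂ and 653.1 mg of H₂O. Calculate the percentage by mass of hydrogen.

25.13%

mol C = 0.7977 g CO₂ ÷ 44.009 g/mol = 0.018126 mol
mol H = 2 × 0.6531 g H₂O ÷ 18.015 g/mol = 0.072506 mol
mass % H = 0.073086 g ÷ 0.2908 g × 100%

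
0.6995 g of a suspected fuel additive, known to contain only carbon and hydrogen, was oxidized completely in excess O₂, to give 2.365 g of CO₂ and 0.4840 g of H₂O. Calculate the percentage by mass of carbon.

mol C = 2.365 g CO₂ ÷ 44.009 g/mol = 0.053739 mol
mol H = 2 × 0.4840 g H₂O ÷ 18.015 g/mol = 0.053733 mol
mass % C = 0.64546 g ÷ 0.6995 g × 100%

92.27%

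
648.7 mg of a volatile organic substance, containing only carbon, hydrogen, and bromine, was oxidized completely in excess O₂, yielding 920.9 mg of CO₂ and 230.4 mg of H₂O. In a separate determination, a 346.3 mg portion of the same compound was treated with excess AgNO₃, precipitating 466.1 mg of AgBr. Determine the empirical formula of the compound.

C9H11Br2

mol C = 0.9209 g CO₂ ÷ 44.009 g/mol = 0.020925 mol
mol H = 2 × 0.2304 g H₂O ÷ 18.015 g/mol = 0.025579 mol
From the AgBr data: mol Br per gram of compound = (0.4661 ÷ 187.772) ÷ 0.3463 = 0.0071680 mol/g, so in the 0.6487 g combustion sample mol Br = 0.0046499 mol
Divide by the smallest (0.0046499 mol): C 4.500, H 5.501, Br 1.000
Multiplying each by 2 gives whole numbers: C 9.00, H 11.00, Br 2.00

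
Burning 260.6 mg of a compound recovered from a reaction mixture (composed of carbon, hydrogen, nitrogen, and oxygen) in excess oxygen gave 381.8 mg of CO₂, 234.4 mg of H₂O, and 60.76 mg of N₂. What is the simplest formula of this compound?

mol C = 0.3818 g CO₂ ÷ 44.009 g/mol = 0.0086755 mol
mol H = 2 × 0.2344 g H₂O ÷ 18.015 g/mol = 0.026023 mol
mol N = 2 × 0.06076 g N₂ ÷ 28.014 g/mol = 0.0043378 mol
mass O = 0.2606 − (0.10420 + 0.026231 + 0.060760) = 0.069408 g → mol O = 0.069408 ÷ 15.999 = 0.0043382 mol
Divide by the smallest (0.0043378 mol): C 2.000, H 5.999, N 1.000, O 1.000

C2H6NO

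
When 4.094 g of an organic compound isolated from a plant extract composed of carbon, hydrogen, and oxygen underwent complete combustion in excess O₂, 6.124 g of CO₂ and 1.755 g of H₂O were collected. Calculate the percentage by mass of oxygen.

54.38%

mol C = 6.124 g CO₂ ÷ 44.009 g/mol = 0.13915 mol
mol H = 2 × 1.755 g H₂O ÷ 18.015 g/mol = 0.19484 mol
mass O = 4.094 − (1.6714 + 0.19640) = 2.2262 g → mol O = 2.2262 ÷ 15.999 = 0.13915 mol
mass % O = 2.2262 g ÷ 4.094 g × 100%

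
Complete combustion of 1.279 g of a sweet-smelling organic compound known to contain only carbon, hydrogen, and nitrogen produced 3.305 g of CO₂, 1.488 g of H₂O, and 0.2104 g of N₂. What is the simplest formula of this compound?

mol C = 3.305 g CO₂ ÷ 44.009 g/mol = 0.075098 mol
mol H = 2 × 1.488 g H₂O ÷ 18.015 g/mol = 0.16520 mol
mol N = 2 × 0.2104 g N₂ ÷ 28.014 g/mol = 0.015021 mol
Divide by the smallest (0.015021 mol): C 5.000, H 10.998, N 1.000

C5H11N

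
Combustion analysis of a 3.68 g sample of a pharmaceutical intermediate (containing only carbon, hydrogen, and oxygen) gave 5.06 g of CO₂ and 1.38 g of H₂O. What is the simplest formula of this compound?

C6H8O7

mol C = 5.06 g CO₂ ÷ 44.009 g/mol = 0.1150 mol
mol H = 2 × 1.38 g H₂O ÷ 18.015 g/mol = 0.1532 mol
mass O = 3.68 − (1.381 + 0.1544) = 2.145 g → mol O = 2.145 ÷ 15.999 = 0.1340 mol
Divide by the smallest (0.1150 mol): C 1.000, H 1.332, O 1.166
Multiplying each by 6 gives whole numbers: C 6.00, H 7.99, O 7.00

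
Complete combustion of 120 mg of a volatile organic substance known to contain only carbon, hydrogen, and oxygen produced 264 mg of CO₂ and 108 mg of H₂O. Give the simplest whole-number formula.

C8H16O3

mol C = 0.264 g CO₂ ÷ 44.009 g/mol = 0.005999 mol
mol H = 2 × 0.108 g H₂O ÷ 18.015 g/mol = 0.01199 mol
mass O = 0.120 − (0.07205 + 0.01209) = 0.03586 g → mol O = 0.03586 ÷ 15.999 = 0.002242 mol
Divide by the smallest (0.002242 mol): C 2.676, H 5.349, O 1.000
Multiplying each by 3 gives whole numbers: C 8.03, H 16.05, O 3.00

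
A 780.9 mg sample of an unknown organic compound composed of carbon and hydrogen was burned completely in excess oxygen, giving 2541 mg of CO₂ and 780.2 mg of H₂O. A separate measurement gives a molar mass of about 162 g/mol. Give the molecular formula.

mol C = 2.541 g CO₂ ÷ 44.009 g/mol = 0.057738 mol
mol H = 2 × 0.7802 g H₂O ÷ 18.015 g/mol = 0.086617 mol
Divide by the smallest (0.057738 mol): C 1.000, H 1.500
Multiplying each by 2 gives whole numbers: C 2.00, H 3.00
Empirical formula: C2H3
Empirical-formula mass = 27.05 g/mol; 162 ÷ 27.05 ≈ 6, so the molecular formula is C12H18.

C12H18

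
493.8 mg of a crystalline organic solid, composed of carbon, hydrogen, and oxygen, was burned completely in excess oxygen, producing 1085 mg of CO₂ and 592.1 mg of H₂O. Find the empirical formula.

C3H8O

mol C = 1.085 g CO₂ ÷ 44.009 g/mol = 0.024654 mol
mol H = 2 × 0.5921 g H₂O ÷ 18.015 g/mol = 0.065734 mol
mass O = 0.4938 − (0.29612 + 0.066260) = 0.13142 g → mol O = 0.13142 ÷ 15.999 = 0.0082143 mol
Divide by the smallest (0.0082143 mol): C 3.001, H 8.002, O 1.000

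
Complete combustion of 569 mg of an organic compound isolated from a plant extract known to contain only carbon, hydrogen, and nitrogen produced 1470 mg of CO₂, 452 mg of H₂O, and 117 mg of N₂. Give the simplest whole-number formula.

C4H6N

mol C = 1.47 g CO₂ ÷ 44.009 g/mol = 0.03340 mol
mol H = 2 × 0.452 g H₂O ÷ 18.015 g/mol = 0.05018 mol
mol N = 2 × 0.117 g N₂ ÷ 28.014 g/mol = 0.008353 mol
Divide by the smallest (0.008353 mol): C 3.999, H 6.007, N 1.000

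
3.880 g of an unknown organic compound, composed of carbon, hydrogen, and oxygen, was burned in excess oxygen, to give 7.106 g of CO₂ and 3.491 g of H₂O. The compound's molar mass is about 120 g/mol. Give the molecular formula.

C5H12O3

mol C = 7.106 g CO₂ ÷ 44.009 g/mol = 0.16147 mol
mol H = 2 × 3.491 g H₂O ÷ 18.015 g/mol = 0.38757 mol
mass O = 3.880 − (1.9394 + 0.39067) = 1.5500 g → mol O = 1.5500 ÷ 15.999 = 0.096878 mol
Divide by the smallest (0.096878 mol): C 1.667, H 4.001, O 1.000
Multiplying each by 3 gives whole numbers: C 5.00, H 12.00, O 3.00
Empirical formula: C5H12O3
Empirical-formula mass = 120.15 g/mol; 120 ÷ 120.15 ≈ 1, so the molecular formula is C5H12O3.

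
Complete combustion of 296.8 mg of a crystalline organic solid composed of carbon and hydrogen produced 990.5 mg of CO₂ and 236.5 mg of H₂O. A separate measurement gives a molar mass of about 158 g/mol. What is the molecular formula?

mol C = 0.9905 g CO₂ ÷ 44.009 g/mol = 0.022507 mol
mol H = 2 × 0.2365 g H₂O ÷ 18.015 g/mol = 0.026256 mol
Divide by the smallest (0.022507 mol): C 1.000, H 1.167
Multiplying each by 6 gives whole numbers: C 6.00, H 7.00
Empirical formula: C6H7
Empirical-formula mass = 79.12 g/mol; 158 ÷ 79.12 ≈ 2, so the molecular formula is C12H14.

C12H14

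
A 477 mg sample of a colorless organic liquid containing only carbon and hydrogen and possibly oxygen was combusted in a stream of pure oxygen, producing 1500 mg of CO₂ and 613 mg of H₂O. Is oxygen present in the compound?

mol C = 1.50 g CO₂ ÷ 44.009 g/mol = 0.03408 mol
mol H = 2 × 0.613 g H₂O ÷ 18.015 g/mol = 0.06805 mol
C and H together account for 0.4780 g — essentially the entire 0.477 g sample — so the compound contains no oxygen.

no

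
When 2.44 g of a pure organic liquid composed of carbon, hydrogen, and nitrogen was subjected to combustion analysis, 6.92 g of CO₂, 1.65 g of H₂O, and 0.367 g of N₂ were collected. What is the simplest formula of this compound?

C6H7N

mol C = 6.92 g CO₂ ÷ 44.009 g/mol = 0.1572 mol
mol H = 2 × 1.65 g H₂O ÷ 18.015 g/mol = 0.1832 mol
mol N = 2 × 0.367 g N₂ ÷ 28.014 g/mol = 0.02620 mol
Divide by the smallest (0.02620 mol): C 6.001, H 6.991, N 1.000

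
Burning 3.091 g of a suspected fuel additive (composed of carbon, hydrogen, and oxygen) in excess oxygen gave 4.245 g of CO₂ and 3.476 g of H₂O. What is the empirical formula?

mol C = 4.245 g CO₂ ÷ 44.009 g/mol = 0.096458 mol
mol H = 2 × 3.476 g H₂O ÷ 18.015 g/mol = 0.38590 mol
mass O = 3.091 − (1.1586 + 0.38899) = 1.5435 g → mol O = 1.5435 ÷ 15.999 = 0.096472 mol
Divide by the smallest (0.096458 mol): C 1.000, H 4.001, O 1.000

CH4O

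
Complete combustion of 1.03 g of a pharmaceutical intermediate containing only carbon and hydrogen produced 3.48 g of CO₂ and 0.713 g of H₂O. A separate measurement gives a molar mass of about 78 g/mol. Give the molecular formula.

mol C = 3.48 g CO₂ ÷ 44.009 g/mol = 0.07907 mol
mol H = 2 × 0.713 g H₂O ÷ 18.015 g/mol = 0.07916 mol
Divide by the smallest (0.07907 mol): C 1.000, H 1.001
Empirical formula: CH
Empirical-formula mass = 13.02 g/mol; 78 ÷ 13.02 ≈ 6, so the molecular formula is C6H6.

C6H6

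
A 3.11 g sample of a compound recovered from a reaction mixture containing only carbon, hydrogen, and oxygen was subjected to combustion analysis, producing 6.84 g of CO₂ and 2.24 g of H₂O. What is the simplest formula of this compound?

mol C = 6.84 g CO₂ ÷ 44.009 g/mol = 0.1554 mol
mol H = 2 × 2.24 g H₂O ÷ 18.015 g/mol = 0.2487 mol
mass O = 3.11 − (1.867 + 0.2507) = 0.9925 g → mol O = 0.9925 ÷ 15.999 = 0.06204 mol
Divide by the smallest (0.06204 mol): C 2.505, H 4.009, O 1.000
Multiplying each by 2 gives whole numbers: C 5.01, H 8.02, O 2.00

C5H8O2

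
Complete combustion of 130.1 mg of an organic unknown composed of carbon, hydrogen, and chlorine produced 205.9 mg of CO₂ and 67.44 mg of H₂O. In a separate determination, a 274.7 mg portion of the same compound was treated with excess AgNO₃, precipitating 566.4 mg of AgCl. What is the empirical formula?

mol C = 0.2059 g CO₂ ÷ 44.009 g/mol = 0.0046786 mol
mol H = 2 × 0.06744 g H₂O ÷ 18.015 g/mol = 0.0074871 mol
From the AgCl data: mol Cl per gram of compound = (0.5664 ÷ 143.318) ÷ 0.2747 = 0.014387 mol/g, so in the 0.1301 g combustion sample mol Cl = 0.0018717 mol
Divide by the smallest (0.0018717 mol): C 2.500, H 4.000, Cl 1.000
Multiplying each by 2 gives whole numbers: C 5.00, H 8.00, Cl 2.00

C5H8Cl2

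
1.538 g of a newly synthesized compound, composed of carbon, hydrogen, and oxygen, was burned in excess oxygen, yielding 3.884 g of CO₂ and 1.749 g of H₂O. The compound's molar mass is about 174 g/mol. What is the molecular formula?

mol C = 3.884 g CO₂ ÷ 44.009 g/mol = 0.088255 mol
mol H = 2 × 1.749 g H₂O ÷ 18.015 g/mol = 0.19417 mol
mass O = 1.538 − (1.0600 + 0.19572) = 0.28225 g → mol O = 0.28225 ÷ 15.999 = 0.017642 mol
Divide by the smallest (0.017642 mol): C 5.003, H 11.006, O 1.000
Empirical formula: C5H11O
Empirical-formula mass = 87.14 g/mol; 174 ÷ 87.14 ≈ 2, so the molecular formula is C10H22O2.

C10H22O2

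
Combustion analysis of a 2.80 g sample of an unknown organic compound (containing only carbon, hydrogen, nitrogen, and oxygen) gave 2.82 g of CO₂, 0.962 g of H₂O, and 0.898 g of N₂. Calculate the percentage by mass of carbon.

mol C = 2.82 g CO₂ ÷ 44.009 g/mol = 0.06408 mol
mol H = 2 × 0.962 g H₂O ÷ 18.015 g/mol = 0.1068 mol
mol N = 2 × 0.898 g N₂ ÷ 28.014 g/mol = 0.06411 mol
mass O = 2.80 − (0.7696 + 0.1077 + 0.8980) = 1.025 g → mol O = 1.025 ÷ 15.999 = 0.06405 mol
mass % C = 0.7696 g ÷ 2.80 g × 100%

27.5%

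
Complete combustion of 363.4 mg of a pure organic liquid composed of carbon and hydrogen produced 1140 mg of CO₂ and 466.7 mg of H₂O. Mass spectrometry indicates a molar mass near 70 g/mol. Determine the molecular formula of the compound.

C5H10

mol C = 1.140 g CO₂ ÷ 44.009 g/mol = 0.025904 mol
mol H = 2 × 0.4667 g H₂O ÷ 18.015 g/mol = 0.051812 mol
Divide by the smallest (0.025904 mol): C 1.000, H 2.000
Empirical formula: CH2
Empirical-formula mass = 14.03 g/mol; 70 ÷ 14.03 ≈ 5, so the molecular formula is C5H10.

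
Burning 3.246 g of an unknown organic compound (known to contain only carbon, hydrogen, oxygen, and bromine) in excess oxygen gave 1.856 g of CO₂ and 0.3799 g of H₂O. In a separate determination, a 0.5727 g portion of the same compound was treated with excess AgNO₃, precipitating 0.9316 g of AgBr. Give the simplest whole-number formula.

C3H3Br2O2

mol C = 1.856 g CO₂ ÷ 44.009 g/mol = 0.042173 mol
mol H = 2 × 0.3799 g H₂O ÷ 18.015 g/mol = 0.042176 mol
From the AgBr data: mol Br per gram of compound = (0.9316 ÷ 187.772) ÷ 0.5727 = 0.0086631 mol/g, so in the 3.246 g combustion sample mol Br = 0.028120 mol
mass O = 3.246 − (0.50654 + 0.042513 + 2.2469) = 0.45002 g → mol O = 0.45002 ÷ 15.999 = 0.028128 mol
Divide by the smallest (0.028120 mol): C 1.500, H 1.500, Br 1.000, O 1.000
Multiplying each by 2 gives whole numbers: C 3.00, H 3.00, Br 2.00, O 2.00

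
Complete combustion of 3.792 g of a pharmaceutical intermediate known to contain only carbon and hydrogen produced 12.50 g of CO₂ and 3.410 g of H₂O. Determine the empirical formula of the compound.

mol C = 12.50 g CO₂ ÷ 44.009 g/mol = 0.28403 mol
mol H = 2 × 3.410 g H₂O ÷ 18.015 g/mol = 0.37857 mol
Divide by the smallest (0.28403 mol): C 1.000, H 1.333
Multiplying each by 3 gives whole numbers: C 3.00, H 4.00

C3H4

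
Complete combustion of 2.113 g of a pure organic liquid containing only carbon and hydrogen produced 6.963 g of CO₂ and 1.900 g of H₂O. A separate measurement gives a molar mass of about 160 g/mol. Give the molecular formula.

mol C = 6.963 g CO₂ ÷ 44.009 g/mol = 0.15822 mol
mol H = 2 × 1.900 g H₂O ÷ 18.015 g/mol = 0.21094 mol
Divide by the smallest (0.15822 mol): C 1.000, H 1.333
Multiplying each by 3 gives whole numbers: C 3.00, H 4.00
Empirical formula: C3H4
Empirical-formula mass = 40.06 g/mol; 160 ÷ 40.06 ≈ 4, so the molecular formula is C12H16.

C12H16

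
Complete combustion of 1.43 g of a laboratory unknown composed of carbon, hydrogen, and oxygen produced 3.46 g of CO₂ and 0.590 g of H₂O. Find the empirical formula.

C6H5O2

mol C = 3.46 g CO₂ ÷ 44.009 g/mol = 0.07862 mol
mol H = 2 × 0.590 g H₂O ÷ 18.015 g/mol = 0.06550 mol
mass O = 1.43 − (0.9443 + 0.06602) = 0.4197 g → mol O = 0.4197 ÷ 15.999 = 0.02623 mol
Divide by the smallest (0.02623 mol): C 2.997, H 2.497, O 1.000
Multiplying each by 2 gives whole numbers: C 5.99, H 4.99, O 2.00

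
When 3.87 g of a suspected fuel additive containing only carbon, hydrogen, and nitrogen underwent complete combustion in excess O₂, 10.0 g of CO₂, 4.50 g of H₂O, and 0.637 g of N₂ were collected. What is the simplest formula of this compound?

C5H11N

mol C = 10.0 g CO₂ ÷ 44.009 g/mol = 0.2272 mol
mol H = 2 × 4.50 g H₂O ÷ 18.015 g/mol = 0.4996 mol
mol N = 2 × 0.637 g N₂ ÷ 28.014 g/mol = 0.04548 mol
Divide by the smallest (0.04548 mol): C 4.996, H 10.985, N 1.000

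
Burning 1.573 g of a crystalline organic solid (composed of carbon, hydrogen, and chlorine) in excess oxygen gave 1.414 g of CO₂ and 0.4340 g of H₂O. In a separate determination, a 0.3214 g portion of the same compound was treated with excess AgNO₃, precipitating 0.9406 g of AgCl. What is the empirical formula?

mol C = 1.414 g CO₂ ÷ 44.009 g/mol = 0.032130 mol
mol H = 2 × 0.4340 g H₂O ÷ 18.015 g/mol = 0.048182 mol
From the AgCl data: mol Cl per gram of compound = (0.9406 ÷ 143.318) ÷ 0.3214 = 0.020420 mol/g, so in the 1.573 g combustion sample mol Cl = 0.032121 mol
Divide by the smallest (0.032121 mol): C 1.000, H 1.500, Cl 1.000
Multiplying each by 2 gives whole numbers: C 2.00, H 3.00, Cl 2.00

C2H3Cl2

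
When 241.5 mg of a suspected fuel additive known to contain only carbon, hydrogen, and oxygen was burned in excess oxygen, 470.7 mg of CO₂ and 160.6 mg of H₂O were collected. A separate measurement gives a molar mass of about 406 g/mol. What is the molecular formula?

mol C = 0.4707 g CO₂ ÷ 44.009 g/mol = 0.010696 mol
mol H = 2 × 0.1606 g H₂O ÷ 18.015 g/mol = 0.017830 mol
mass O = 0.2415 − (0.12846 + 0.017972) = 0.095064 g → mol O = 0.095064 ÷ 15.999 = 0.0059418 mol
Divide by the smallest (0.0059418 mol): C 1.800, H 3.001, O 1.000
Multiplying each by 5 gives whole numbers: C 9.00, H 15.00, O 5.00
Empirical formula: C9H15O5
Empirical-formula mass = 203.21 g/mol; 406 ÷ 203.21 ≈ 2, so the molecular formula is C18H30O10.

C18H30O10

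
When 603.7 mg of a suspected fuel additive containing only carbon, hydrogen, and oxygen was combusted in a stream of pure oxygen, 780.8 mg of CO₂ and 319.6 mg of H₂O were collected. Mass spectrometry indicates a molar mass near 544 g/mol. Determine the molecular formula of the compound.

C16H32O20

mol C = 0.7808 g CO₂ ÷ 44.009 g/mol = 0.017742 mol
mol H = 2 × 0.3196 g H₂O ÷ 18.015 g/mol = 0.035482 mol
mass O = 0.6037 − (0.21310 + 0.035765) = 0.35484 g → mol O = 0.35484 ÷ 15.999 = 0.022179 mol
Divide by the smallest (0.017742 mol): C 1.000, H 2.000, O 1.250
Multiplying each by 4 gives whole numbers: C 4.00, H 8.00, O 5.00
Empirical formula: C4H8O5
Empirical-formula mass = 136.10 g/mol; 544 ÷ 136.10 ≈ 4, so the molecular formula is C16H32O20.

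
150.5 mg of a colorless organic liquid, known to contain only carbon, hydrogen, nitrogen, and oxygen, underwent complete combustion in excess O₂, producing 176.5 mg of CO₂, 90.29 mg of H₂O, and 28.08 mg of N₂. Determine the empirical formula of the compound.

C2H5NO2

mol C = 0.1765 g CO₂ ÷ 44.009 g/mol = 0.0040105 mol
mol H = 2 × 0.09029 g H₂O ÷ 18.015 g/mol = 0.010024 mol
mol N = 2 × 0.02808 g N₂ ÷ 28.014 g/mol = 0.0020047 mol
mass O = 0.1505 − (0.048171 + 0.010104 + 0.028080) = 0.064145 g → mol O = 0.064145 ÷ 15.999 = 0.0040093 mol
Divide by the smallest (0.0020047 mol): C 2.001, H 5.000, N 1.000, O 2.000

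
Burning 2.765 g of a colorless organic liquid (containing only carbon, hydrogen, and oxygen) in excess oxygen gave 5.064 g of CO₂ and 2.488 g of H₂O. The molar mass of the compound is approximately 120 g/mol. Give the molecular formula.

mol C = 5.064 g CO₂ ÷ 44.009 g/mol = 0.11507 mol
mol H = 2 × 2.488 g H₂O ÷ 18.015 g/mol = 0.27621 mol
mass O = 2.765 − (1.3821 + 0.27842) = 1.1045 g → mol O = 1.1045 ÷ 15.999 = 0.069036 mol
Divide by the smallest (0.069036 mol): C 1.667, H 4.001, O 1.000
Multiplying each by 3 gives whole numbers: C 5.00, H 12.00, O 3.00
Empirical formula: C5H12O3
Empirical-formula mass = 120.15 g/mol; 120 ÷ 120.15 ≈ 1, so the molecular formula is C5H12O3.

C5H12O3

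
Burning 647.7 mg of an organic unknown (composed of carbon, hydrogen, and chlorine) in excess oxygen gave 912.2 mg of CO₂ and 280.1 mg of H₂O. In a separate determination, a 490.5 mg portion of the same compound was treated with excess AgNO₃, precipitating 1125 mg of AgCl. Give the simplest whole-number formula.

mol C = 0.9122 g CO₂ ÷ 44.009 g/mol = 0.020728 mol
mol H = 2 × 0.2801 g H₂O ÷ 18.015 g/mol = 0.031096 mol
From the AgCl data: mol Cl per gram of compound = (1.125 ÷ 143.318) ÷ 0.4905 = 0.016003 mol/g, so in the 0.6477 g combustion sample mol Cl = 0.010365 mol
Divide by the smallest (0.010365 mol): C 2.000, H 3.000, Cl 1.000

C2H3Cl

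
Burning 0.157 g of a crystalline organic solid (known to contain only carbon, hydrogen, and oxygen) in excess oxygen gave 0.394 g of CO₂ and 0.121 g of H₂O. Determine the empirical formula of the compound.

mol C = 0.394 g CO₂ ÷ 44.009 g/mol = 0.008953 mol
mol H = 2 × 0.121 g H₂O ÷ 18.015 g/mol = 0.01343 mol
mass O = 0.157 − (0.1075 + 0.01354) = 0.03593 g → mol O = 0.03593 ÷ 15.999 = 0.002246 mol
Divide by the smallest (0.002246 mol): C 3.987, H 5.982, O 1.000

C4H6O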